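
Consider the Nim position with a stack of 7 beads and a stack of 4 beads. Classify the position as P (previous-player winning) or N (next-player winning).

Write each in binary and XOR column by column:
  111  (7)
  100  (4)
  ---
  011  (3)
The nim-sum is 3 ≠ 0, so this is an N-position: the player to move can win.

N-position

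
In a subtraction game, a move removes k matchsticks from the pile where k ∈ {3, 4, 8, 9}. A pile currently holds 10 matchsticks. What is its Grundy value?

Grundy values for subtraction set {3, 4, 8, 9}:
g(0) = mex{} = 0
g(1) = mex{} = 0
g(2) = mex{} = 0
g(3) = mex{0} = 1
g(4) = mex{0} = 1
g(5) = mex{0} = 1
g(6) = mex{0,1} = 2
g(7) = mex{1} = 0
g(8) = mex{0,1} = 2
g(9) = mex{0,1,2} = 3
g(10) = mex{0,2} = 1
So g(10) = 1.

1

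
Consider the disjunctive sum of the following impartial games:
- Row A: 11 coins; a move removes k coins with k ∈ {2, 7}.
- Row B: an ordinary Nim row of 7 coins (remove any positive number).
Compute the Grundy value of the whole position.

Grundy values for row A (subtraction set {2, 7}):
k:     0  1  2  3  4  5  6  7  8  9 10 11
g(k):  0  0  1  1  0  0  1  1  2  0  0  1
So g(11) = 1.
Row B is a plain Nim row of size 7, so its Grundy value is 7.
The value of a disjunctive sum is the nim-sum of the parts.
Combined value = 1 XOR 7 = 6.

6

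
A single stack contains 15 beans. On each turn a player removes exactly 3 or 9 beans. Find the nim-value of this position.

1

Build the Grundy sequence with g(k) = mex{g(k−s) : s ∈ {3, 9}, s ≤ k}:
k:     0  1  2  3  4  5  6  7  8  9 10 11 12 13 14 15
g(k):  0  0  0  1  1  1  0  0  0  1  1  1  0  0  0  1
So g(15) = 1.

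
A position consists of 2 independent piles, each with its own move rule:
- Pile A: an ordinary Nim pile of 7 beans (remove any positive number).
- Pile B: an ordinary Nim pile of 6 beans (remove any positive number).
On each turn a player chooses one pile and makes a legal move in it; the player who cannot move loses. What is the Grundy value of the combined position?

1

Pile A is a plain Nim pile of size 7, so its Grundy value is 7.
Pile B is a plain Nim pile of size 6, so its Grundy value is 6.
The value of a disjunctive sum is the nim-sum of the parts.
Combined value = 7 ⊕ 6 = 1.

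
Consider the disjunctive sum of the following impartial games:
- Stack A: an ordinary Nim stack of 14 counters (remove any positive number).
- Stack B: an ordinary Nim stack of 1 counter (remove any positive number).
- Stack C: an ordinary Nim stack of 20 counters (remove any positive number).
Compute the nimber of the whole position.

Stack A is a plain Nim stack of size 14, so its Grundy value is 14.
Stack B is a plain Nim stack of size 1, so its Grundy value is 1.
Stack C is a plain Nim stack of size 20, so its Grundy value is 20.
The value of a disjunctive sum is the nim-sum of the parts.
Combined value = 14 XOR 1 XOR 20 = 27.

27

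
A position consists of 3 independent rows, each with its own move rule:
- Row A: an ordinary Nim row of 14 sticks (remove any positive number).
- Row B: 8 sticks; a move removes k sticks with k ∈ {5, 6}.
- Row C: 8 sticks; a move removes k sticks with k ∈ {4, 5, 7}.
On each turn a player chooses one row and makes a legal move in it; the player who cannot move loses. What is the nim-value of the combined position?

13

Row A is a plain Nim row of size 14, so its Grundy value is 14.
For row B, compute g(0), g(1), … with moves {5, 6}:
k:     0  1  2  3  4  5  6  7  8
g(k):  0  0  0  0  0  1  1  1  1
So g(8) = 1.
Build the Grundy sequence for row C with g(k) = mex{g(k−s) : s ∈ {4, 5, 7}, s ≤ k}:
g(0) = mex{} = 0
g(1) = mex{} = 0
g(2) = mex{} = 0
g(3) = mex{} = 0
g(4) = mex{0} = 1
g(5) = mex{0} = 1
g(6) = mex{0} = 1
g(7) = mex{0} = 1
g(8) = mex{0,1} = 2
So g(8) = 2.
The value of a disjunctive sum is the nim-sum of the parts.
Combined value = 14 ⊕ 1 ⊕ 2 = 13.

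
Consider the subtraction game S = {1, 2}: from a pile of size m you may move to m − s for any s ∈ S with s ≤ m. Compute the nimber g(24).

0

Grundy values for subtraction set {1, 2}:
k:     0  1  2  3  4  5  6  7  8  9 10 11 12 13 14 15 16 17 18 19 20 21 22 23 24
g(k):  0  1  2  0  1  2  0  1  2  0  1  2  0  1  2  0  1  2  0  1  2  0  1  2  0
So g(24) = 0.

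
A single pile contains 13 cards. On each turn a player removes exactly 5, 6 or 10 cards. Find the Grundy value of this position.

2

Build the Grundy sequence with g(k) = mex{g(k−s) : s ∈ {5, 6, 10}, s ≤ k}:
k:     0  1  2  3  4  5  6  7  8  9 10 11 12 13
g(k):  0  0  0  0  0  1  1  1  1  1  2  2  2  2
So g(13) = 2.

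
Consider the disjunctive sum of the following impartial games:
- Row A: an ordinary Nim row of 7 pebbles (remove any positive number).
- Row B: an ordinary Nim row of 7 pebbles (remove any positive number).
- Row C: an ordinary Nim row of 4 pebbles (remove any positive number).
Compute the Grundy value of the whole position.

Row A is a plain Nim row of size 7, so its Grundy value is 7.
Row B is a plain Nim row of size 7, so its Grundy value is 7.
Row C is a plain Nim row of size 4, so its Grundy value is 4.
By the Sprague-Grundy theorem, the Grundy value of a sum of independent games is the XOR of the component values.
Combined value = 7 XOR 7 XOR 4 = 4.

4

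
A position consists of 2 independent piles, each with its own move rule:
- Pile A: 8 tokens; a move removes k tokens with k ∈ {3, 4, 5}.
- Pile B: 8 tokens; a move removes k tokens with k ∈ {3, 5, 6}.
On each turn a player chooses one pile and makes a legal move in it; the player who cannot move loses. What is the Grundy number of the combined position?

2

Build the Grundy sequence for pile A with g(k) = mex{g(k−s) : s ∈ {3, 4, 5}, s ≤ k}:
g(0) = mex{} = 0
g(1) = mex{} = 0
g(2) = mex{} = 0
g(3) = mex{0} = 1
g(4) = mex{0} = 1
g(5) = mex{0} = 1
g(6) = mex{0,1} = 2
g(7) = mex{0,1} = 2
g(8) = mex{1} = 0
So g(8) = 0.
For pile B, compute g(0), g(1), … with moves {3, 5, 6}:
g(0) = mex{} = 0
g(1) = mex{} = 0
g(2) = mex{} = 0
g(3) = mex{0} = 1
g(4) = mex{0} = 1
g(5) = mex{0} = 1
g(6) = mex{0,1} = 2
g(7) = mex{0,1} = 2
g(8) = mex{0,1} = 2
So g(8) = 2.
By the Sprague-Grundy theorem, the Grundy value of a sum of independent games is the XOR of the component values.
Combined value = 0 ⊕ 2 = 2.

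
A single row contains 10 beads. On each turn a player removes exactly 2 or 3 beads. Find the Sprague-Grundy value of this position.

0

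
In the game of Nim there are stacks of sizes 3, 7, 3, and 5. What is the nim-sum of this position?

2

Write each in binary and XOR column by column:
  011  (3)
  111  (7)
  011  (3)
  101  (5)
  ---
  010  (2)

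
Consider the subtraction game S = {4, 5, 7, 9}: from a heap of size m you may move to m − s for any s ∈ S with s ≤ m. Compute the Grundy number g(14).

0

Grundy values for subtraction set {4, 5, 7, 9}:
k:     0  1  2  3  4  5  6  7  8  9 10 11 12 13 14
g(k):  0  0  0  0  1  1  1  1  2  2  2  2  3  0  0
So g(14) = 0.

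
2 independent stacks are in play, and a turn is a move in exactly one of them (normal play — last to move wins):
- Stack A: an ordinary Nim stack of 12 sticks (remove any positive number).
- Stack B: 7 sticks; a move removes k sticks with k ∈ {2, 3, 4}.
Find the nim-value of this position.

12

Stack A is a plain Nim stack of size 12, so its Grundy value is 12.
Build the Grundy sequence for stack B with g(k) = mex{g(k−s) : s ∈ {2, 3, 4}, s ≤ k}:
g(0) = mex{} = 0
g(1) = mex{} = 0
g(2) = mex{0} = 1
g(3) = mex{0} = 1
g(4) = mex{0,1} = 2
g(5) = mex{0,1} = 2
g(6) = mex{1,2} = 0
g(7) = mex{1,2} = 0
So g(7) = 0.
The value of a disjunctive sum is the nim-sum of the parts.
Combined value = 12 XOR 0 = 12.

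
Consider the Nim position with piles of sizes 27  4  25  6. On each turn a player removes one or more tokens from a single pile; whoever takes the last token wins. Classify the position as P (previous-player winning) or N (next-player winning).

P-position

Compute the nim-sum pairwise:
27 ^ 4 = 31
31 ^ 25 = 6
6 ^ 6 = 0
The nim-sum is 0, so this is a P-position: the player to move is in a losing position under optimal play.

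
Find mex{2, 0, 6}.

0 is in the set but 1 is not, so the mex is 1.

1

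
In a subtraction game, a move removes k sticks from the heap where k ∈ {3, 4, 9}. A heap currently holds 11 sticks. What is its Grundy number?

1

Build the Grundy sequence with g(k) = mex{g(k−s) : s ∈ {3, 4, 9}, s ≤ k}:
g(0) = mex{} = 0
g(1) = mex{} = 0
g(2) = mex{} = 0
g(3) = mex{0} = 1
g(4) = mex{0} = 1
g(5) = mex{0} = 1
g(6) = mex{0,1} = 2
g(7) = mex{1} = 0
g(8) = mex{1} = 0
g(9) = mex{0,1,2} = 3
g(10) = mex{0,2} = 1
g(11) = mex{0} = 1
So g(11) = 1.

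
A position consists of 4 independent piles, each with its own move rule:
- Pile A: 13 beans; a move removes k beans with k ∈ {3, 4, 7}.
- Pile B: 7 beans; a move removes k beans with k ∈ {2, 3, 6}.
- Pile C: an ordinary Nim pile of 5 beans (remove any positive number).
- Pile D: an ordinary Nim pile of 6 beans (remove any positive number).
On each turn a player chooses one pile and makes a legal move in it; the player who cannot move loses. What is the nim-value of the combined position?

3

Grundy values for pile A (subtraction set {3, 4, 7}):
k:     0  1  2  3  4  5  6  7  8  9 10 11 12 13
g(k):  0  0  0  1  1  1  2  2  2  3  0  0  0  1
So g(13) = 1.
Grundy values for pile B (subtraction set {2, 3, 6}):
k:     0  1  2  3  4  5  6  7
g(k):  0  0  1  1  2  0  3  1
So g(7) = 1.
Pile C is a plain Nim pile of size 5, so its Grundy value is 5.
Pile D is a plain Nim pile of size 6, so its Grundy value is 6.
By the Sprague-Grundy theorem, the Grundy value of a sum of independent games is the XOR of the component values.
Combined value = 1 XOR 1 XOR 5 XOR 6 = 3.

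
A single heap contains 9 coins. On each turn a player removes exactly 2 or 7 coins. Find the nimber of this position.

0

Grundy values for subtraction set {2, 7}:
g(0) = mex{} = 0
g(1) = mex{} = 0
g(2) = mex{0} = 1
g(3) = mex{0} = 1
g(4) = mex{1} = 0
g(5) = mex{1} = 0
g(6) = mex{0} = 1
g(7) = mex{0} = 1
g(8) = mex{0,1} = 2
g(9) = mex{1} = 0
So g(9) = 0.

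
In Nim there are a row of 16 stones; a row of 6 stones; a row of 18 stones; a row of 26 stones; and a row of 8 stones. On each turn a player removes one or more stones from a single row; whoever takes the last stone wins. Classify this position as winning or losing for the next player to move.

Winning position

Nim-sum: 16 ^ 6 ^ 18 ^ 26 ^ 8 = 22.
The nim-sum is 22 ≠ 0, so this is an N-position: the player to move can win.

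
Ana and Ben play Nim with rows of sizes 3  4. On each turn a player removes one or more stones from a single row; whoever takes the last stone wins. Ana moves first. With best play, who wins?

Nim-sum: 3 XOR 4 = 7.
The nim-sum is 7 ≠ 0, so this is an N-position: the player to move can win; Ana has a winning move.

Ana wins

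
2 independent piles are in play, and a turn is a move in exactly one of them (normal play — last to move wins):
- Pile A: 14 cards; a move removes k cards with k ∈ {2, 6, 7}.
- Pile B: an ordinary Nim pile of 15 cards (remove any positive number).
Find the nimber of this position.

Build the Grundy sequence for pile A with g(k) = mex{g(k−s) : s ∈ {2, 6, 7}, s ≤ k}:
k:     0  1  2  3  4  5  6  7  8  9 10 11 12 13 14
g(k):  0  0  1  1  0  0  1  1  2  0  3  1  2  0  0
So g(14) = 0.
Pile B is a plain Nim pile of size 15, so its Grundy value is 15.
The value of a disjunctive sum is the nim-sum of the parts.
Combined value = 0 ⊕ 15 = 15.

15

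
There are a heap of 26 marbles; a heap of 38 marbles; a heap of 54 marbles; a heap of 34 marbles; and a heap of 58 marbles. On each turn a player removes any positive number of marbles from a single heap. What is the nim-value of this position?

18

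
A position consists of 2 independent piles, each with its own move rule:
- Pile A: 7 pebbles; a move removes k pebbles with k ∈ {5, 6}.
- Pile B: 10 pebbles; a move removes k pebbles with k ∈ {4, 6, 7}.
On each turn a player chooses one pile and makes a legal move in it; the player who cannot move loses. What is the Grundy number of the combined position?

3

For pile A, compute g(0), g(1), … with moves {5, 6}:
k:     0  1  2  3  4  5  6  7
g(k):  0  0  0  0  0  1  1  1
So g(7) = 1.
For pile B, compute g(0), g(1), … with moves {4, 6, 7}:
k:     0  1  2  3  4  5  6  7  8  9 10
g(k):  0  0  0  0  1  1  1  1  2  2  2
So g(10) = 2.
By the Sprague-Grundy theorem, the Grundy value of a sum of independent games is the XOR of the component values.
Combined value = 1 ⊕ 2 = 3.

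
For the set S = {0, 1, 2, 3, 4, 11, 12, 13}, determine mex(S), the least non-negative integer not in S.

5

The values 0, 1, 2, 3, 4 are all present; 5 is the first non-negative integer missing from the set.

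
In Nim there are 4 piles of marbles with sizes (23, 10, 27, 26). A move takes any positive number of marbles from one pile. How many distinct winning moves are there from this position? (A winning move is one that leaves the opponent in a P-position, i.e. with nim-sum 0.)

Nim-sum: 23 ^ 10 ^ 27 ^ 26 = 28.
The overall nim-sum is X = 28. A pile of size p has a winning move iff p XOR X < p (reduce it to p XOR X).
  23: 23 XOR 28 = 11 < 23 — winning move (to 11).
  10: 10 XOR 28 = 22 ≥ 10 — no move.
  27: 27 XOR 28 = 7 < 27 — winning move (to 7).
  26: 26 XOR 28 = 6 < 26 — winning move (to 6).
That gives 3 winning moves.

3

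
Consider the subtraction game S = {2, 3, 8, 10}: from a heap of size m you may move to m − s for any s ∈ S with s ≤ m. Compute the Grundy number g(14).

1

Build the Grundy sequence with g(k) = mex{g(k−s) : s ∈ {2, 3, 8, 10}, s ≤ k}:
g(0) = mex{} = 0
g(1) = mex{} = 0
g(2) = mex{0} = 1
g(3) = mex{0} = 1
g(4) = mex{0,1} = 2
g(5) = mex{1} = 0
g(6) = mex{1,2} = 0
g(7) = mex{0,2} = 1
g(8) = mex{0} = 1
g(9) = mex{0,1} = 2
g(10) = mex{0,1} = 2
g(11) = mex{0,1,2} = 3
g(12) = mex{1,2} = 0
g(13) = mex{0,1,2,3} = 4
g(14) = mex{0,2,3} = 1
So g(14) = 1.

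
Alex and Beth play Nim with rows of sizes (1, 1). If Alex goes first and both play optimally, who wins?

Beth wins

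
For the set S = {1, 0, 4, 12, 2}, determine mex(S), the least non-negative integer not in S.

3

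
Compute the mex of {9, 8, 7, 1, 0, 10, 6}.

2

The values 0, 1 are all present; 2 is the first non-negative integer missing from the set.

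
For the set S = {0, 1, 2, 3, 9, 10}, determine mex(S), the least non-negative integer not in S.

4

The values 0, 1, 2, 3 are all present; 4 is the first non-negative integer missing from the set.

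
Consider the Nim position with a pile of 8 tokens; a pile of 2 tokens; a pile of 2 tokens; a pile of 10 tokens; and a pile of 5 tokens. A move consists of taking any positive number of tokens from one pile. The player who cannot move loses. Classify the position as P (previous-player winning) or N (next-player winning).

Compute the nim-sum pairwise:
8 ⊕ 2 = 10
10 ⊕ 2 = 8
8 ⊕ 10 = 2
2 ⊕ 5 = 7
The nim-sum is 7 ≠ 0, so this is an N-position: the player to move can win.

N-position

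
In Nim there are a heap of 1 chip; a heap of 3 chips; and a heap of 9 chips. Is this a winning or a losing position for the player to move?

Winning position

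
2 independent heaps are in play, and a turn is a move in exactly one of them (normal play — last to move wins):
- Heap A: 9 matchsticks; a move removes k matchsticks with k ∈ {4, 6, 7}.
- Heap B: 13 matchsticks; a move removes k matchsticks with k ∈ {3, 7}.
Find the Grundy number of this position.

Grundy values for heap A (subtraction set {4, 6, 7}):
k:     0  1  2  3  4  5  6  7  8  9
g(k):  0  0  0  0  1  1  1  1  2  2
So g(9) = 2.
Build the Grundy sequence for heap B with g(k) = mex{g(k−s) : s ∈ {3, 7}, s ≤ k}:
g(0) = mex{} = 0
g(1) = mex{} = 0
g(2) = mex{} = 0
g(3) = mex{0} = 1
g(4) = mex{0} = 1
g(5) = mex{0} = 1
g(6) = mex{1} = 0
g(7) = mex{0,1} = 2
g(8) = mex{0,1} = 2
g(9) = mex{0} = 1
g(10) = mex{1,2} = 0
g(11) = mex{1,2} = 0
g(12) = mex{1} = 0
g(13) = mex{0} = 1
So g(13) = 1.
The value of a disjunctive sum is the nim-sum of the parts.
Combined value = 2 XOR 1 = 3.

3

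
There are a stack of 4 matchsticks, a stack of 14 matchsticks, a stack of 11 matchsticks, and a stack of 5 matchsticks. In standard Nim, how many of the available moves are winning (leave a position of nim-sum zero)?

3

Bitwise XOR of the heap sizes:
  0100  (4)
  1110  (14)
  1011  (11)
  0101  (5)
  ----
  0100  (4)
The overall nim-sum is X = 4. A stack of size p has a winning move iff p XOR X < p (reduce it to p XOR X).
  4: 4 XOR 4 = 0 < 4 — winning move (to 0).
  14: 14 XOR 4 = 10 < 14 — winning move (to 10).
  11: 11 XOR 4 = 15 ≥ 11 — no move.
  5: 5 XOR 4 = 1 < 5 — winning move (to 1).
That gives 3 winning moves.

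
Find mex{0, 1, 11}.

The values 0, 1 are all present; 2 is the first non-negative integer missing from the set.

2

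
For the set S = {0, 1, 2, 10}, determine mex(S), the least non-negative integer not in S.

3

The values 0, 1, 2 are all present; 3 is the first non-negative integer missing from the set.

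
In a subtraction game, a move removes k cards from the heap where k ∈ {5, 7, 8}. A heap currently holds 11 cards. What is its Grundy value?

2

Build the Grundy sequence with g(k) = mex{g(k−s) : s ∈ {5, 7, 8}, s ≤ k}:
k:     0  1  2  3  4  5  6  7  8  9 10 11
g(k):  0  0  0  0  0  1  1  1  1  1  2  2
So g(11) = 2.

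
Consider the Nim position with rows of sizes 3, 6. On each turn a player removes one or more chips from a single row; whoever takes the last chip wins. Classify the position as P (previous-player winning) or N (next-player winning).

N-position

Write each in binary and XOR column by column:
  011  (3)
  110  (6)
  ---
  101  (5)
The nim-sum is 5 ≠ 0, so this is an N-position: the player to move can win.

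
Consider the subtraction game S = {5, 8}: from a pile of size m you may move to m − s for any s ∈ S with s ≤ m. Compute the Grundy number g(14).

0

Build the Grundy sequence with g(k) = mex{g(k−s) : s ∈ {5, 8}, s ≤ k}:
g(0) = mex{} = 0
g(1) = mex{} = 0
g(2) = mex{} = 0
g(3) = mex{} = 0
g(4) = mex{} = 0
g(5) = mex{0} = 1
g(6) = mex{0} = 1
g(7) = mex{0} = 1
g(8) = mex{0} = 1
g(9) = mex{0} = 1
g(10) = mex{0,1} = 2
g(11) = mex{0,1} = 2
g(12) = mex{0,1} = 2
g(13) = mex{1} = 0
g(14) = mex{1} = 0
So g(14) = 0.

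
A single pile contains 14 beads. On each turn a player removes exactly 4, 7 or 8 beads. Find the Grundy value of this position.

0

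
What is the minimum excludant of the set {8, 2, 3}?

0

0 is not in the set, so the mex is 0.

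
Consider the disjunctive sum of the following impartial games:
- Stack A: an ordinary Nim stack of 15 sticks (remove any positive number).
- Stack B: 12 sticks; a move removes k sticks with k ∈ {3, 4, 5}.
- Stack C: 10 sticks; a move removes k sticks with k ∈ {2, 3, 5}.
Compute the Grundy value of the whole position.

Stack A is a plain Nim stack of size 15, so its Grundy value is 15.
Grundy values for stack B (subtraction set {3, 4, 5}):
k:     0  1  2  3  4  5  6  7  8  9 10 11 12
g(k):  0  0  0  1  1  1  2  2  0  0  0  1  1
So g(12) = 1.
Grundy values for stack C (subtraction set {2, 3, 5}):
g(0) = mex{} = 0
g(1) = mex{} = 0
g(2) = mex{0} = 1
g(3) = mex{0} = 1
g(4) = mex{0,1} = 2
g(5) = mex{0,1} = 2
g(6) = mex{0,1,2} = 3
g(7) = mex{1,2} = 0
g(8) = mex{1,2,3} = 0
g(9) = mex{0,2,3} = 1
g(10) = mex{0,2} = 1
So g(10) = 1.
The value of a disjunctive sum is the nim-sum of the parts.
Combined value = 15 ⊕ 1 ⊕ 1 = 15.

15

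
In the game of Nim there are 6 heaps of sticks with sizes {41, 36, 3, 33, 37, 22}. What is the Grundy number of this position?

28

Compute the nim-sum pairwise:
41 ^ 36 = 13
13 ^ 3 = 14
14 ^ 33 = 47
47 ^ 37 = 10
10 ^ 22 = 28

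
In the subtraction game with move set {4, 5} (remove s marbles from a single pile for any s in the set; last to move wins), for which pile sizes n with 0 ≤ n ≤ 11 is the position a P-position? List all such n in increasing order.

Grundy values for subtraction set {4, 5}:
g(0) = mex{} = 0
g(1) = mex{} = 0
g(2) = mex{} = 0
g(3) = mex{} = 0
g(4) = mex{0} = 1
g(5) = mex{0} = 1
g(6) = mex{0} = 1
g(7) = mex{0} = 1
g(8) = mex{0,1} = 2
g(9) = mex{1} = 0
g(10) = mex{1} = 0
g(11) = mex{1} = 0
The P-positions (g = 0) in 0..11 are 0, 1, 2, 3, 9, 10, 11.

0, 1, 2, 3, 9, 10, 11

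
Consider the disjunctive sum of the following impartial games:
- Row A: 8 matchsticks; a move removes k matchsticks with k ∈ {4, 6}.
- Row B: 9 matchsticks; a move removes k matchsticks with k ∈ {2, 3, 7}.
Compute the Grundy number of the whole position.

Build the Grundy sequence for row A with g(k) = mex{g(k−s) : s ∈ {4, 6}, s ≤ k}:
k:     0  1  2  3  4  5  6  7  8
g(k):  0  0  0  0  1  1  1  1  2
So g(8) = 2.
For row B, compute g(0), g(1), … with moves {2, 3, 7}:
k:     0  1  2  3  4  5  6  7  8  9
g(k):  0  0  1  1  2  0  0  1  1  2
So g(9) = 2.
The value of a disjunctive sum is the nim-sum of the parts.
Combined value = 2 XOR 2 = 0.

0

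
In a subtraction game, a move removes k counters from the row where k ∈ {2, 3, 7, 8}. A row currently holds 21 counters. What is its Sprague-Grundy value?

Build the Grundy sequence with g(k) = mex{g(k−s) : s ∈ {2, 3, 7, 8}, s ≤ k}:
k:     0  1  2  3  4  5  6  7  8  9 10 11 12 13 14 15 16 17 18 19 20 21
g(k):  0  0  1  1  2  0  0  1  1  2  0  0  1  1  2  0  0  1  1  2  0  0
So g(21) = 0.

0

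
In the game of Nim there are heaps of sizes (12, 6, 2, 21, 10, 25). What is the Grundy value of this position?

Nim-sum: 12 ^ 6 ^ 2 ^ 21 ^ 10 ^ 25 = 14.

14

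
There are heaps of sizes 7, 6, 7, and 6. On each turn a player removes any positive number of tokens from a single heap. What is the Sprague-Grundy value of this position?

Compute the nim-sum pairwise:
7 XOR 6 = 1
1 XOR 7 = 6
6 XOR 6 = 0

0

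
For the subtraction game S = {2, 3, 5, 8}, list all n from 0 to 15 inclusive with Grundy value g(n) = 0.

0, 1, 7, 11

Build the Grundy sequence with g(k) = mex{g(k−s) : s ∈ {2, 3, 5, 8}, s ≤ k}:
k:     0  1  2  3  4  5  6  7  8  9 10 11 12 13 14 15
g(k):  0  0  1  1  2  2  3  0  4  1  3  0  4  1  2  2
The P-positions (g = 0) in 0..15 are 0, 1, 7, 11.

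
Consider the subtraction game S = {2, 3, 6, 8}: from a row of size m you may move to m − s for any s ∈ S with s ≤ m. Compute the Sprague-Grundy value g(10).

Build the Grundy sequence with g(k) = mex{g(k−s) : s ∈ {2, 3, 6, 8}, s ≤ k}:
g(0) = mex{} = 0
g(1) = mex{} = 0
g(2) = mex{0} = 1
g(3) = mex{0} = 1
g(4) = mex{0,1} = 2
g(5) = mex{1} = 0
g(6) = mex{0,1,2} = 3
g(7) = mex{0,2} = 1
g(8) = mex{0,1,3} = 2
g(9) = mex{0,1,3} = 2
g(10) = mex{1,2} = 0
So g(10) = 0.

0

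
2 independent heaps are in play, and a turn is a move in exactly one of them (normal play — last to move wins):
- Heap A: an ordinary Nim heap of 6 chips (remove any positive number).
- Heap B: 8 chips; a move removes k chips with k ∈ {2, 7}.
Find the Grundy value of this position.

4

Heap A is a plain Nim heap of size 6, so its Grundy value is 6.
For heap B, compute g(0), g(1), … with moves {2, 7}:
k:     0  1  2  3  4  5  6  7  8
g(k):  0  0  1  1  0  0  1  1  2
So g(8) = 2.
By the Sprague-Grundy theorem, the Grundy value of a sum of independent games is the XOR of the component values.
Combined value = 6 XOR 2 = 4.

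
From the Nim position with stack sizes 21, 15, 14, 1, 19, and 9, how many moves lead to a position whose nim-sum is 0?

3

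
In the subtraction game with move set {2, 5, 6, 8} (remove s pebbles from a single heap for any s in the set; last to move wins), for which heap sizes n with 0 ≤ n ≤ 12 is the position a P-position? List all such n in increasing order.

0, 1, 4, 11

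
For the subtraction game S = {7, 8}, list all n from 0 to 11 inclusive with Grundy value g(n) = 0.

0, 1, 2, 3, 4, 5, 6

Compute g(0), g(1), … for moves {7, 8}:
k:     0  1  2  3  4  5  6  7  8  9 10 11
g(k):  0  0  0  0  0  0  0  1  1  1  1  1
The P-positions (g = 0) in 0..11 are 0, 1, 2, 3, 4, 5, 6.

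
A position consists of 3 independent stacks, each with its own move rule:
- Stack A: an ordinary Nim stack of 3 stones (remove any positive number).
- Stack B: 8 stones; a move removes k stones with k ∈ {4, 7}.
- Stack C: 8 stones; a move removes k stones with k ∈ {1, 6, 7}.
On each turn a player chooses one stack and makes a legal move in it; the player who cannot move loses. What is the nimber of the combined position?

Stack A is a plain Nim stack of size 3, so its Grundy value is 3.
Build the Grundy sequence for stack B with g(k) = mex{g(k−s) : s ∈ {4, 7}, s ≤ k}:
k:     0  1  2  3  4  5  6  7  8
g(k):  0  0  0  0  1  1  1  1  2
So g(8) = 2.
Build the Grundy sequence for stack C with g(k) = mex{g(k−s) : s ∈ {1, 6, 7}, s ≤ k}:
k:     0  1  2  3  4  5  6  7  8
g(k):  0  1  0  1  0  1  2  3  2
So g(8) = 2.
By the Sprague-Grundy theorem, the Grundy value of a sum of independent games is the XOR of the component values.
Combined value = 3 ⊕ 2 ⊕ 2 = 3.

3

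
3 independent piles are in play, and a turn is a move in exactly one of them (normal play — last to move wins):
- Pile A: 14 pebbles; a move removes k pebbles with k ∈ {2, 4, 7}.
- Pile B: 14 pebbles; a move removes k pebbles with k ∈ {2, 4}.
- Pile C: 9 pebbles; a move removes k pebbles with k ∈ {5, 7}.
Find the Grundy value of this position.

1

Build the Grundy sequence for pile A with g(k) = mex{g(k−s) : s ∈ {2, 4, 7}, s ≤ k}:
k:     0  1  2  3  4  5  6  7  8  9 10 11 12 13 14
g(k):  0  0  1  1  2  2  0  3  1  0  2  1  0  2  1
So g(14) = 1.
Grundy values for pile B (subtraction set {2, 4}):
g(0) = mex{} = 0
g(1) = mex{} = 0
g(2) = mex{0} = 1
g(3) = mex{0} = 1
g(4) = mex{0,1} = 2
g(5) = mex{0,1} = 2
g(6) = mex{1,2} = 0
g(7) = mex{1,2} = 0
g(8) = mex{0,2} = 1
g(9) = mex{0,2} = 1
g(10) = mex{0,1} = 2
g(11) = mex{0,1} = 2
g(12) = mex{1,2} = 0
g(13) = mex{1,2} = 0
g(14) = mex{0,2} = 1
So g(14) = 1.
For pile C, compute g(0), g(1), … with moves {5, 7}:
k:     0  1  2  3  4  5  6  7  8  9
g(k):  0  0  0  0  0  1  1  1  1  1
So g(9) = 1.
The value of a disjunctive sum is the nim-sum of the parts.
Combined value = 1 XOR 1 XOR 1 = 1.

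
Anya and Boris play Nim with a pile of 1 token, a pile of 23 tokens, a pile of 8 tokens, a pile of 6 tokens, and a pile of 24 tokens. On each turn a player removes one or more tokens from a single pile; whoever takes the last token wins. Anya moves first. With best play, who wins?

Boris wins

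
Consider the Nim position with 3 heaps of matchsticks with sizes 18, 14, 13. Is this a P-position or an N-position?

N-position

Compute the nim-sum pairwise:
18 ^ 14 = 28
28 ^ 13 = 17
The nim-sum is 17 ≠ 0, so this is an N-position: the player to move can win.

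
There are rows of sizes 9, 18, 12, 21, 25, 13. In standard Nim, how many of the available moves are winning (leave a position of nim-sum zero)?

3

Compute the nim-sum pairwise:
9 ^ 18 = 27
27 ^ 12 = 23
23 ^ 21 = 2
2 ^ 25 = 27
27 ^ 13 = 22
The overall nim-sum is X = 22. A row of size p has a winning move iff p XOR X < p (reduce it to p XOR X).
  9: 9 XOR 22 = 31 ≥ 9 — no move.
  18: 18 XOR 22 = 4 < 18 — winning move (to 4).
  12: 12 XOR 22 = 26 ≥ 12 — no move.
  21: 21 XOR 22 = 3 < 21 — winning move (to 3).
  25: 25 XOR 22 = 15 < 25 — winning move (to 15).
  13: 13 XOR 22 = 27 ≥ 13 — no move.
That gives 3 winning moves.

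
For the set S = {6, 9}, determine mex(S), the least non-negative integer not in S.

0 is not in the set, so the mex is 0.

0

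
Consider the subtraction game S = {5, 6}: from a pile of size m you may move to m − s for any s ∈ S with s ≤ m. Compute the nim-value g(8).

Build the Grundy sequence with g(k) = mex{g(k−s) : s ∈ {5, 6}, s ≤ k}:
k:     0  1  2  3  4  5  6  7  8
g(k):  0  0  0  0  0  1  1  1  1
So g(8) = 1.

1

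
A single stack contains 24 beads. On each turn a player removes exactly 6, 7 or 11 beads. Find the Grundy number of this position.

Grundy values for subtraction set {6, 7, 11}:
k:     0  1  2  3  4  5  6  7  8  9 10 11 12 13 14 15 16 17 18 19 20 21 22 23 24
g(k):  0  0  0  0  0  0  1  1  1  1  1  1  2  2  2  2  2  0  0  0  0  0  0  1  1
So g(24) = 1.

1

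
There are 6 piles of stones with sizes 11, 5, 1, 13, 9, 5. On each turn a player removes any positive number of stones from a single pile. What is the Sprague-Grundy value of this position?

14

Nim-sum: 11 XOR 5 XOR 1 XOR 13 XOR 9 XOR 5 = 14.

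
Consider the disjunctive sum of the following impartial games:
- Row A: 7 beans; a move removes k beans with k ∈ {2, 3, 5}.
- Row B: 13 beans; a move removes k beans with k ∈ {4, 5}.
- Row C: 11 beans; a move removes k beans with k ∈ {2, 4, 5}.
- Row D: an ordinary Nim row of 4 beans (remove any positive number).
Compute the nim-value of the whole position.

7

Grundy values for row A (subtraction set {2, 3, 5}):
k:     0  1  2  3  4  5  6  7
g(k):  0  0  1  1  2  2  3  0
So g(7) = 0.
For row B, compute g(0), g(1), … with moves {4, 5}:
k:     0  1  2  3  4  5  6  7  8  9 10 11 12 13
g(k):  0  0  0  0  1  1  1  1  2  0  0  0  0  1
So g(13) = 1.
Grundy values for row C (subtraction set {2, 4, 5}):
k:     0  1  2  3  4  5  6  7  8  9 10 11
g(k):  0  0  1  1  2  2  3  0  0  1  1  2
So g(11) = 2.
Row D is a plain Nim row of size 4, so its Grundy value is 4.
By the Sprague-Grundy theorem, the Grundy value of a sum of independent games is the XOR of the component values.
Combined value = 0 ⊕ 1 ⊕ 2 ⊕ 4 = 7.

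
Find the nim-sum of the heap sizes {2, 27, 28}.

In binary:
  00010  (2)
  11011  (27)
  11100  (28)
  -----
  00101  (5)

5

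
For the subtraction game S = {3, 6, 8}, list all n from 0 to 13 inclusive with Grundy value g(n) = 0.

0, 1, 2, 11, 12, 13

Compute g(0), g(1), … for moves {3, 6, 8}:
g(0) = mex{} = 0
g(1) = mex{} = 0
g(2) = mex{} = 0
g(3) = mex{0} = 1
g(4) = mex{0} = 1
g(5) = mex{0} = 1
g(6) = mex{0,1} = 2
g(7) = mex{0,1} = 2
g(8) = mex{0,1} = 2
g(9) = mex{0,1,2} = 3
g(10) = mex{0,1,2} = 3
g(11) = mex{1,2} = 0
g(12) = mex{1,2,3} = 0
g(13) = mex{1,2,3} = 0
The P-positions (g = 0) in 0..13 are 0, 1, 2, 11, 12, 13.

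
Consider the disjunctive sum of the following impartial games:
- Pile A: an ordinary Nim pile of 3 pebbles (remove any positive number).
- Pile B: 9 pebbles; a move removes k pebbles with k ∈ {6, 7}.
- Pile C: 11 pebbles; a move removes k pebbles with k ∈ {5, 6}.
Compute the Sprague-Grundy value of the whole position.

Pile A is a plain Nim pile of size 3, so its Grundy value is 3.
Grundy values for pile B (subtraction set {6, 7}):
k:     0  1  2  3  4  5  6  7  8  9
g(k):  0  0  0  0  0  0  1  1  1  1
So g(9) = 1.
Build the Grundy sequence for pile C with g(k) = mex{g(k−s) : s ∈ {5, 6}, s ≤ k}:
k:     0  1  2  3  4  5  6  7  8  9 10 11
g(k):  0  0  0  0  0  1  1  1  1  1  2  0
So g(11) = 0.
The value of a disjunctive sum is the nim-sum of the parts.
Combined value = 3 ⊕ 1 ⊕ 0 = 2.

2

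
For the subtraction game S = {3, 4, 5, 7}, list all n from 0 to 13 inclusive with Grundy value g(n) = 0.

0, 1, 2, 10, 11, 12

Grundy values for subtraction set {3, 4, 5, 7}:
k:     0  1  2  3  4  5  6  7  8  9 10 11 12 13
g(k):  0  0  0  1  1  1  2  2  2  3  0  0  0  1
The P-positions (g = 0) in 0..13 are 0, 1, 2, 10, 11, 12.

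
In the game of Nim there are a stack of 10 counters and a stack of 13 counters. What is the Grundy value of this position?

7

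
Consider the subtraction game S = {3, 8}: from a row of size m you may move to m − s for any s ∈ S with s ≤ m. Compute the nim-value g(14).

1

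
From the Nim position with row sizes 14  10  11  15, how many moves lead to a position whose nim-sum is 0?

Bitwise XOR of the heap sizes:
  1110  (14)
  1010  (10)
  1011  (11)
  1111  (15)
  ----
  0000  (0)
The nim-sum is already 0, so every move leaves a nonzero nim-sum — there are no winning moves.

0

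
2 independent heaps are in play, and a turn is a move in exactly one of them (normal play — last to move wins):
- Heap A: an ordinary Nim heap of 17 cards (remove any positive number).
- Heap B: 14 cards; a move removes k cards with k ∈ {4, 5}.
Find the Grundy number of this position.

16

Heap A is a plain Nim heap of size 17, so its Grundy value is 17.
Build the Grundy sequence for heap B with g(k) = mex{g(k−s) : s ∈ {4, 5}, s ≤ k}:
g(0) = mex{} = 0
g(1) = mex{} = 0
g(2) = mex{} = 0
g(3) = mex{} = 0
g(4) = mex{0} = 1
g(5) = mex{0} = 1
g(6) = mex{0} = 1
g(7) = mex{0} = 1
g(8) = mex{0,1} = 2
g(9) = mex{1} = 0
g(10) = mex{1} = 0
g(11) = mex{1} = 0
g(12) = mex{1,2} = 0
g(13) = mex{0,2} = 1
g(14) = mex{0} = 1
So g(14) = 1.
The value of a disjunctive sum is the nim-sum of the parts.
Combined value = 17 ⊕ 1 = 16.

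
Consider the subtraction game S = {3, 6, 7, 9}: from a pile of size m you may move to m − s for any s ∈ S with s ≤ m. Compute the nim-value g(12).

0

Compute g(0), g(1), … for moves {3, 6, 7, 9}:
g(0) = mex{} = 0
g(1) = mex{} = 0
g(2) = mex{} = 0
g(3) = mex{0} = 1
g(4) = mex{0} = 1
g(5) = mex{0} = 1
g(6) = mex{0,1} = 2
g(7) = mex{0,1} = 2
g(8) = mex{0,1} = 2
g(9) = mex{0,1,2} = 3
g(10) = mex{0,1,2} = 3
g(11) = mex{0,1,2} = 3
g(12) = mex{1,2,3} = 0
So g(12) = 0.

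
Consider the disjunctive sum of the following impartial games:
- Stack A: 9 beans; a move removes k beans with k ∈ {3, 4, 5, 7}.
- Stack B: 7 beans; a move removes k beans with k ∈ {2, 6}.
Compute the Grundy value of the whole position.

Grundy values for stack A (subtraction set {3, 4, 5, 7}):
g(0) = mex{} = 0
g(1) = mex{} = 0
g(2) = mex{} = 0
g(3) = mex{0} = 1
g(4) = mex{0} = 1
g(5) = mex{0} = 1
g(6) = mex{0,1} = 2
g(7) = mex{0,1} = 2
g(8) = mex{0,1} = 2
g(9) = mex{0,1,2} = 3
So g(9) = 3.
Build the Grundy sequence for stack B with g(k) = mex{g(k−s) : s ∈ {2, 6}, s ≤ k}:
k:     0  1  2  3  4  5  6  7
g(k):  0  0  1  1  0  0  1  1
So g(7) = 1.
By the Sprague-Grundy theorem, the Grundy value of a sum of independent games is the XOR of the component values.
Combined value = 3 XOR 1 = 2.

2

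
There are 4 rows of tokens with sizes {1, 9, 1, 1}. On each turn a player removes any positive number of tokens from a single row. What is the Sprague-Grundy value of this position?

Nim-sum: 1 ⊕ 9 ⊕ 1 ⊕ 1 = 8.

8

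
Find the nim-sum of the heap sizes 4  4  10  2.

8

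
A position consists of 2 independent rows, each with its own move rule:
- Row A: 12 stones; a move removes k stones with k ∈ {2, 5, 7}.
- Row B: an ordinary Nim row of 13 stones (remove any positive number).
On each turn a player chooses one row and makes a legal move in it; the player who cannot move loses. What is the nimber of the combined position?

Grundy values for row A (subtraction set {2, 5, 7}):
k:     0  1  2  3  4  5  6  7  8  9 10 11 12
g(k):  0  0  1  1  0  2  1  3  2  2  0  3  1
So g(12) = 1.
Row B is a plain Nim row of size 13, so its Grundy value is 13.
By the Sprague-Grundy theorem, the Grundy value of a sum of independent games is the XOR of the component values.
Combined value = 1 ⊕ 13 = 12.

12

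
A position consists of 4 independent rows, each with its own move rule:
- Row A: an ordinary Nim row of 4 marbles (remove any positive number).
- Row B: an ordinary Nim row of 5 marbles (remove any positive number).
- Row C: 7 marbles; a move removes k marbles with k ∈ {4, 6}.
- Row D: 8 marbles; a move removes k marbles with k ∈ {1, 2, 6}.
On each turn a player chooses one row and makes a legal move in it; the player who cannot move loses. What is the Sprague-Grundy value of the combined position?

1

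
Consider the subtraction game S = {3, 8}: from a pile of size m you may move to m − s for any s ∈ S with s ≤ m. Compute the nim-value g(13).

Grundy values for subtraction set {3, 8}:
k:     0  1  2  3  4  5  6  7  8  9 10 11 12 13
g(k):  0  0  0  1  1  1  0  0  2  1  1  0  0  0
So g(13) = 0.

0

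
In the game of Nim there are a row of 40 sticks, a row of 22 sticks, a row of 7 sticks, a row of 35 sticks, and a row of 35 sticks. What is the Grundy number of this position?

57

Compute the nim-sum pairwise:
40 ⊕ 22 = 62
62 ⊕ 7 = 57
57 ⊕ 35 = 26
26 ⊕ 35 = 57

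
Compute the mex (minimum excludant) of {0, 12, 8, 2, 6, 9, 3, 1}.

4

The values 0, 1, 2, 3 are all present; 4 is the first non-negative integer missing from the set.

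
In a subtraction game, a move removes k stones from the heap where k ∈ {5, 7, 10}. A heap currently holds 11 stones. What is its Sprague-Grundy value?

2

Build the Grundy sequence with g(k) = mex{g(k−s) : s ∈ {5, 7, 10}, s ≤ k}:
g(0) = mex{} = 0
g(1) = mex{} = 0
g(2) = mex{} = 0
g(3) = mex{} = 0
g(4) = mex{} = 0
g(5) = mex{0} = 1
g(6) = mex{0} = 1
g(7) = mex{0} = 1
g(8) = mex{0} = 1
g(9) = mex{0} = 1
g(10) = mex{0,1} = 2
g(11) = mex{0,1} = 2
So g(11) = 2.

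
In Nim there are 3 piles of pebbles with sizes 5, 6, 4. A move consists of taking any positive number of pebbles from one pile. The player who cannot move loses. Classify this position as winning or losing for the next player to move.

Winning position

Nim-sum: 5 ⊕ 6 ⊕ 4 = 7.
The nim-sum is 7 ≠ 0, so this is an N-position: the player to move can win.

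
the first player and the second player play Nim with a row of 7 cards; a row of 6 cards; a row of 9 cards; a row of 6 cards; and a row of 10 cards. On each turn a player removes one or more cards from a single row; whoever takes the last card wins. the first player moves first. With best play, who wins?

In binary:
  0111  (7)
  0110  (6)
  1001  (9)
  0110  (6)
  1010  (10)
  ----
  0100  (4)
The nim-sum is 4 ≠ 0, so this is an N-position: the player to move can win; the first player has a winning move.

the first player wins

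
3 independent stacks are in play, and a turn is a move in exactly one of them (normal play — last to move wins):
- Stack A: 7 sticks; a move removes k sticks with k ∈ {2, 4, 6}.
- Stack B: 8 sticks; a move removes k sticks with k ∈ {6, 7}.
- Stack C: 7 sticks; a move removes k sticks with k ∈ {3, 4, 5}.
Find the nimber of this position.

Grundy values for stack A (subtraction set {2, 4, 6}):
k:     0  1  2  3  4  5  6  7
g(k):  0  0  1  1  2  2  3  3
So g(7) = 3.
Build the Grundy sequence for stack B with g(k) = mex{g(k−s) : s ∈ {6, 7}, s ≤ k}:
g(0) = mex{} = 0
g(1) = mex{} = 0
g(2) = mex{} = 0
g(3) = mex{} = 0
g(4) = mex{} = 0
g(5) = mex{} = 0
g(6) = mex{0} = 1
g(7) = mex{0} = 1
g(8) = mex{0} = 1
So g(8) = 1.
Grundy values for stack C (subtraction set {3, 4, 5}):
k:     0  1  2  3  4  5  6  7
g(k):  0  0  0  1  1  1  2  2
So g(7) = 2.
By the Sprague-Grundy theorem, the Grundy value of a sum of independent games is the XOR of the component values.
Combined value = 3 ⊕ 1 ⊕ 2 = 0.

0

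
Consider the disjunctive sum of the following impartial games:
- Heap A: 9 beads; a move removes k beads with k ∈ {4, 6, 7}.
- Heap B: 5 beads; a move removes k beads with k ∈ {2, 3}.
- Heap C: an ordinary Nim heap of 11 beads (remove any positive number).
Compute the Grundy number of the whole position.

9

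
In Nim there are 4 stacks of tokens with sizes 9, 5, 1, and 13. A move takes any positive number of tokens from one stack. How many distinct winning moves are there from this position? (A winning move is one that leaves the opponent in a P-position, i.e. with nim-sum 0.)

Nim-sum: 9 XOR 5 XOR 1 XOR 13 = 0.
The nim-sum is already 0, so every move leaves a nonzero nim-sum — there are no winning moves.

0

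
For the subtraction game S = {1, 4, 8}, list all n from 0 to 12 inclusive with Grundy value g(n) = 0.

Grundy values for subtraction set {1, 4, 8}:
g(0) = mex{} = 0
g(1) = mex{0} = 1
g(2) = mex{1} = 0
g(3) = mex{0} = 1
g(4) = mex{0,1} = 2
g(5) = mex{1,2} = 0
g(6) = mex{0} = 1
g(7) = mex{1} = 0
g(8) = mex{0,2} = 1
g(9) = mex{0,1} = 2
g(10) = mex{0,1,2} = 3
g(11) = mex{0,1,3} = 2
g(12) = mex{1,2} = 0
The P-positions (g = 0) in 0..12 are 0, 2, 5, 7, 12.

0, 2, 5, 7, 12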